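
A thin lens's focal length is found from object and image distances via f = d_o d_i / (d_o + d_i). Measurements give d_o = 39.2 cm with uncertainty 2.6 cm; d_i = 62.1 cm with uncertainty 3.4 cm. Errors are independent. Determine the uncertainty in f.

∂f/∂d_o = (d_i/(d_o+d_i))² = 0.376;  ∂f/∂d_i = (d_o/(d_o+d_i))² = 0.150
δf = √((∂f/∂d_o · δd_o)² + (∂f/∂d_i · δd_i)²) = √(0.955 + 0.259) = 1.10 cm

1.10 cm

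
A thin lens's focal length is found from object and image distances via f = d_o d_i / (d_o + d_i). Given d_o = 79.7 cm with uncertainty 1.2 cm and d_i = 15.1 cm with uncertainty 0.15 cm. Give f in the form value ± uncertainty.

∂f/∂d_o = (d_i/(d_o+d_i))² = 0.0254;  ∂f/∂d_i = (d_o/(d_o+d_i))² = 0.707
δf = √((∂f/∂d_o · δd_o)² + (∂f/∂d_i · δd_i)²) = √(0.000927 + 0.0112) = 0.110 cm
f = 12.7 cm.

12.7 ± 0.110 cm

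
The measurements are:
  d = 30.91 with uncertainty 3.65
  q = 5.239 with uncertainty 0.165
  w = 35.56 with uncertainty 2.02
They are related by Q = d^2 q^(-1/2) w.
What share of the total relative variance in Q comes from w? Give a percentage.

5.45%

(δQ/Q)² = (2·δd/d)² + (−½·δq/q)² + (1·δw/w)²
  d term: (2×0.118)² = 0.0558
  q term: (-0.5×0.0315)² = 0.000248
  w term: (1×0.0568)² = 0.00323
Total = 0.0593. Share from w = 0.00323/0.0593 = 0.0545.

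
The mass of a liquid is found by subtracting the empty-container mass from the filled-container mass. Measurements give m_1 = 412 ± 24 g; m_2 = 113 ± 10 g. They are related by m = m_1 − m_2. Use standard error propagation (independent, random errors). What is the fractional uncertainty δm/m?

Absolute uncertainties add in quadrature for a linear combination:
  (δm_1)² = 576;  (δm_2)² = 100
δm = √(676) = 26.0 g
m = 299 g, so δm/m = 26.0/299 = 0.0870.

0.0870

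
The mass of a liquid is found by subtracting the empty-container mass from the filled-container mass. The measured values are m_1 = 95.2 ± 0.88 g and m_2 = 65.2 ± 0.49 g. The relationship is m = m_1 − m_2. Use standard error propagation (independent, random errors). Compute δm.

1.01 g

Each term contributes (cᵢ δxᵢ)² to (δm)²:
  (δm_1)² = 0.774;  (δm_2)² = 0.240
δm = √(1.01) = 1.01 g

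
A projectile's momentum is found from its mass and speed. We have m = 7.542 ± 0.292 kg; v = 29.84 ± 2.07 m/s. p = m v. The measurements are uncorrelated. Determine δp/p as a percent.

7.94%

p is a product of powers, so relative uncertainties combine in quadrature:
  (1·δm/m)² = (1×0.0387)² = 0.00150;  (1·δv/v)² = (1×0.0694)² = 0.00481
δp/p = √(0.00631) = 0.0794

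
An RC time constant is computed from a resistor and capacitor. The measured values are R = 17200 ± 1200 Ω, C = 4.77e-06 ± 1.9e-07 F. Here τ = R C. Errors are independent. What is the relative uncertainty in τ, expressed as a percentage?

Since τ is a product/quotient, work with relative uncertainties:
  (1·δR/R)² = (1×0.0698)² = 0.00487;  (1·δC/C)² = (1×0.0398)² = 0.00159
δτ/τ = √(0.00645) = 0.0803

8.03%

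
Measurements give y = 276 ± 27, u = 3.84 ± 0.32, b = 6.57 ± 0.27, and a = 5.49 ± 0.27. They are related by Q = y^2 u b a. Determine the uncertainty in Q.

Products/powers → add relative errors in quadrature, weighted by exponent:
  (2·δy/y)² = (2×0.0978)² = 0.0383;  (1·δu/u)² = (1×0.0833)² = 0.00694;  (1·δb/b)² = (1×0.0411)² = 0.00169;  (1·δa/a)² = (1×0.0492)² = 0.00242
δQ/Q = √(0.0493) = 0.222
Q = 1.06e+07, so δQ = 0.222 × 1.06e+07 = 2.34e+06.

2.34e+06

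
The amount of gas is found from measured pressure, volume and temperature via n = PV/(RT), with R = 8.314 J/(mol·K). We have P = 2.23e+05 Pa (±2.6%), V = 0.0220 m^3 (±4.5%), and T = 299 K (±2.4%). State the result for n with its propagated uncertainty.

Each factor contributes (exponent × relative error)² to (δn/n)²:
  (1·δP/P)² = (1×0.0260)² = 0.000676;  (1·δV/V)² = (1×0.0450)² = 0.00203;  (-1·δT/T)² = (-1×0.0240)² = 0.000576
δn/n = √(0.00328) = 0.0572
n = 1.97 mol, so δn = 0.0572 × 1.97 = 0.113 mol.

1.97 ± 0.113 mol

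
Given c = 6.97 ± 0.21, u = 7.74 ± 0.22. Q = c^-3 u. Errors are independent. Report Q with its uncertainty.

Since Q is a product/quotient, work with relative uncertainties:
  (-3·δc/c)² = (-3×0.0301)² = 0.00817;  (1·δu/u)² = (1×0.0284)² = 0.000808
δQ/Q = √(0.00898) = 0.0948
Q = 0.0229, so δQ = 0.0948 × 0.0229 = 0.00217.

0.0229 ± 0.00217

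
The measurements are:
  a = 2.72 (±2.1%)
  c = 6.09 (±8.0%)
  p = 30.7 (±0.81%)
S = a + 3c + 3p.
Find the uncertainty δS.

Each term contributes (cᵢ δxᵢ)² to (δS)²:
  (δa)² = 0.00326;  (3·δc)² = 2.14;  (3·δp)² = 0.557
δS = √(2.70) = 1.64

1.64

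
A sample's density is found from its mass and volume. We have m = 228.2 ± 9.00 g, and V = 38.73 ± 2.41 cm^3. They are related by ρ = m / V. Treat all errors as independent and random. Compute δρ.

0.434 g/cm^3

Each factor contributes (exponent × relative error)² to (δρ/ρ)²:
  (1·δm/m)² = (1×0.0394)² = 0.00156;  (-1·δV/V)² = (-1×0.0622)² = 0.00387
δρ/ρ = √(0.00543) = 0.0737
ρ = 5.892 g/cm^3, so δρ = 0.0737 × 5.892 = 0.434 g/cm^3.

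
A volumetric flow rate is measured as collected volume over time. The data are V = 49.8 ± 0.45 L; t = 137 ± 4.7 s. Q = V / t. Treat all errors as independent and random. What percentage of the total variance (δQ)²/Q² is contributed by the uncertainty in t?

(δQ/Q)² = (1·δV/V)² + (-1·δt/t)²
  V term: (1×0.00904)² = 8.17e-05
  t term: (-1×0.0343)² = 0.00118
Total = 0.00126. Share from t = 0.00118/0.00126 = 0.935.

93.5%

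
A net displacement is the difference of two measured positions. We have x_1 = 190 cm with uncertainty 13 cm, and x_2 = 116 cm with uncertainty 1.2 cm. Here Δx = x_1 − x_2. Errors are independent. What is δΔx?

13.1 cm

Each term contributes (cᵢ δxᵢ)² to (δΔx)²:
  (δx_1)² = 169;  (δx_2)² = 1.44
δΔx = √(170) = 13.1 cm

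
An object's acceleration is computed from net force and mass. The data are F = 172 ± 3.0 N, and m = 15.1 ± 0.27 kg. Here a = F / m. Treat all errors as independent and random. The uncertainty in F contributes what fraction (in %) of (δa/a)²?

(δa/a)² = (1·δF/F)² + (-1·δm/m)²
  F term: (1×0.0174)² = 0.000304
  m term: (-1×0.0179)² = 0.000320
Total = 0.000624. Share from F = 0.000304/0.000624 = 0.488.

48.8%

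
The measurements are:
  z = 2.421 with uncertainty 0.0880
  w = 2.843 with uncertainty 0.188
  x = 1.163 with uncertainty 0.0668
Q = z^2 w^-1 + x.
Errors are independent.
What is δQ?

Let p = z^2·w^-1 = 2.062. δp/p = √((2·δz/z)² + (-1·δw/w)²) = √(0.00528 + 0.00437) = 0.0983, so δp = 0.203.
Q = p + x: δQ = √(δp² + δx²) = √(0.0410 + 0.00446) = 0.213

0.213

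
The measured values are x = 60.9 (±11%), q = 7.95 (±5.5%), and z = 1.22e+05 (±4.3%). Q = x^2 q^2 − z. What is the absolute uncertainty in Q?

Let p = x^2·q^2 = 2.34e+05. δp/p = √((2·δx/x)² + (2·δq/q)²) = √(0.0484 + 0.0121) = 0.246, so δp = 57700.
Q = p − z: δQ = √(δp² + δz²) = √(3.32e+09 + 2.75e+07) = 57900

57900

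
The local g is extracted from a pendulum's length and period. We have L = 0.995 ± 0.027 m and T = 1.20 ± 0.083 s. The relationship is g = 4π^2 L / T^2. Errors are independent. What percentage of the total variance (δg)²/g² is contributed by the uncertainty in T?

96.3%

(δg/g)² = (1·δL/L)² + (-2·δT/T)²
  L term: (1×0.0271)² = 0.000736
  T term: (-2×0.0692)² = 0.0191
Total = 0.0199. Share from T = 0.0191/0.0199 = 0.963.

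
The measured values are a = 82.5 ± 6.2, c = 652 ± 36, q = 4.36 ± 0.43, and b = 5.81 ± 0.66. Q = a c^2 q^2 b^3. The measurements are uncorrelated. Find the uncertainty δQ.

5.44e+10

Each factor contributes (exponent × relative error)² to (δQ/Q)²:
  (1·δa/a)² = (1×0.0752)² = 0.00565;  (2·δc/c)² = (2×0.0552)² = 0.0122;  (2·δq/q)² = (2×0.0986)² = 0.0389;  (3·δb/b)² = (3×0.114)² = 0.116
δQ/Q = √(0.173) = 0.416
Q = 1.31e+11, so δQ = 0.416 × 1.31e+11 = 5.44e+10.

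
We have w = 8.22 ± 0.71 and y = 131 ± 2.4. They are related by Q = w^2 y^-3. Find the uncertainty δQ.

Each factor contributes (exponent × relative error)² to (δQ/Q)²:
  (2·δw/w)² = (2×0.0864)² = 0.0298;  (-3·δy/y)² = (-3×0.0183)² = 0.00302
δQ/Q = √(0.0329) = 0.181
Q = 3.01e-05, so δQ = 0.181 × 3.01e-05 = 5.45e-06.

5.45e-06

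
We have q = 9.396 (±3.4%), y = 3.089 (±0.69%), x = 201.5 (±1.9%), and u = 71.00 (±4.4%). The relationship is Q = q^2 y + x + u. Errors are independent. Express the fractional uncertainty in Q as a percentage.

3.54%

Let p = q^2·y = 272.7. δp/p = √((2·δq/q)² + (1·δy/y)²) = √(0.00462 + 4.76e-05) = 0.0683, so δp = 18.6.
Q = p + x + u: δQ = √(δp² + δx² + δu²) = √(347 + 14.7 + 9.76) = 19.3
Q = 545.2, so δQ/Q = 19.3/545.2 = 0.0354.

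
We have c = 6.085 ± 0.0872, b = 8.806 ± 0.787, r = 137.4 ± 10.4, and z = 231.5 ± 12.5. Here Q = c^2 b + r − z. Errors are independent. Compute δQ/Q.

Let p = c^2·b = 326.1. δp/p = √((2·δc/c)² + (1·δb/b)²) = √(0.000821 + 0.00799) = 0.0939, so δp = 30.6.
Q = p + r − z: δQ = √(δp² + δr² + δz²) = √(936 + 108 + 156) = 34.7
Q = 232.0, so δQ/Q = 34.7/232.0 = 0.149.

0.149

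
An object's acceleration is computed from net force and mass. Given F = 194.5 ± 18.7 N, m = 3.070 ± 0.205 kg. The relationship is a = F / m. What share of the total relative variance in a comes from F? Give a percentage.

(δa/a)² = (1·δF/F)² + (-1·δm/m)²
  F term: (1×0.0961)² = 0.00924
  m term: (-1×0.0668)² = 0.00446
Total = 0.0137. Share from F = 0.00924/0.0137 = 0.675.

67.5%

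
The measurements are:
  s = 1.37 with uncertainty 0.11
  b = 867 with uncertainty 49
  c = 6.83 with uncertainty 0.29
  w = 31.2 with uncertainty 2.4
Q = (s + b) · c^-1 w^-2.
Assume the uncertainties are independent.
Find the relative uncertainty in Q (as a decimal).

Let u = s + b = 868. δu = √(δs² + δb²) = √(0.0121 + 2400) = 49.0, so δu/u = 0.0564.
Q is then a monomial in u, c, w:
δQ/Q = √((δu/u)² + (-1·δc/c)² + (-2·δw/w)²) = √(0.00318 + 0.00180 + 0.0237) = 0.169

0.169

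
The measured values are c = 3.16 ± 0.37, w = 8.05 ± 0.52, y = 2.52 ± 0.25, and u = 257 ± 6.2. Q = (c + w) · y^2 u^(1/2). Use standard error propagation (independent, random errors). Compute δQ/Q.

Let h = c + w = 11.2. δh = √(δc² + δw²) = √(0.137 + 0.270) = 0.638, so δh/h = 0.0569.
Q is then a monomial in h, y, u:
δQ/Q = √((δh/h)² + (2·δy/y)² + (½·δu/u)²) = √(0.00324 + 0.0394 + 0.000145) = 0.207

0.207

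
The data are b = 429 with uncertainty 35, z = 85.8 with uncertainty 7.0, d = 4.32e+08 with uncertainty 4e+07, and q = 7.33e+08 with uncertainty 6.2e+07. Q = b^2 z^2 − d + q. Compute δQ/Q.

Let p = b^2·z^2 = 1.35e+09. δp/p = √((2·δb/b)² + (2·δz/z)²) = √(0.0266 + 0.0266) = 0.231, so δp = 3.13e+08.
Q = p − d + q: δQ = √(δp² + δd² + δq²) = √(9.77e+16 + 1.6e+15 + 3.84e+15) = 3.21e+08
Q = 1.66e+09, so δQ/Q = 3.21e+08/1.66e+09 = 0.194.

0.194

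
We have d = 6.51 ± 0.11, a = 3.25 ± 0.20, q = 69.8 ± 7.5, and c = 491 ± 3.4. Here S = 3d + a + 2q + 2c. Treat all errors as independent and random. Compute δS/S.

0.0144

For a sum/difference, combine absolute errors in quadrature:
  (3·δd)² = 0.109;  (δa)² = 0.0400;  (2·δq)² = 225;  (2·δc)² = 46.2
δS = √(271) = 16.5
S = 1140, so δS/S = 16.5/1140 = 0.0144.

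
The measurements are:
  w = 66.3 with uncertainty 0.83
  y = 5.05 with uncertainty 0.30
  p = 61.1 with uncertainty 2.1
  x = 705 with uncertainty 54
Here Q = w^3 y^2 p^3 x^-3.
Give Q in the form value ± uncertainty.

Since Q is a product/quotient, work with relative uncertainties:
  (3·δw/w)² = (3×0.0125)² = 0.00141;  (2·δy/y)² = (2×0.0594)² = 0.0141;  (3·δp/p)² = (3×0.0344)² = 0.0106;  (-3·δx/x)² = (-3×0.0766)² = 0.0528
δQ/Q = √(0.0790) = 0.281
Q = 4840, so δQ = 0.281 × 4840 = 1360.

4840 ± 1360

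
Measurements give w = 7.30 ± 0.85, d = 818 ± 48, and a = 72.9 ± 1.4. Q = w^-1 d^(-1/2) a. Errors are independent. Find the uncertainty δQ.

Each factor contributes (exponent × relative error)² to (δQ/Q)²:
  (-1·δw/w)² = (-1×0.116)² = 0.0136;  (−½·δd/d)² = (-0.5×0.0587)² = 0.000861;  (1·δa/a)² = (1×0.0192)² = 0.000369
δQ/Q = √(0.0148) = 0.122
Q = 0.349, so δQ = 0.122 × 0.349 = 0.0425.

0.0425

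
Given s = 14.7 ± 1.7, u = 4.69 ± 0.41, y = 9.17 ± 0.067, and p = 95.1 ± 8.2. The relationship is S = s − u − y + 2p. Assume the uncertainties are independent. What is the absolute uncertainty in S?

Absolute uncertainties add in quadrature for a linear combination:
  (δs)² = 2.89;  (δu)² = 0.168;  (δy)² = 0.00449;  (2·δp)² = 269
δS = √(272) = 16.5

16.5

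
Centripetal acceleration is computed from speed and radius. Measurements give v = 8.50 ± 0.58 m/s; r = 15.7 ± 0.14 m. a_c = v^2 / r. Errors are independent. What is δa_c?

0.629 m/s^2

a_c is a product of powers, so relative uncertainties combine in quadrature:
  (2·δv/v)² = (2×0.0682)² = 0.0186;  (-1·δr/r)² = (-1×0.00892)² = 7.95e-05
δa_c/a_c = √(0.0187) = 0.137
a_c = 4.60 m/s^2, so δa_c = 0.137 × 4.60 = 0.629 m/s^2.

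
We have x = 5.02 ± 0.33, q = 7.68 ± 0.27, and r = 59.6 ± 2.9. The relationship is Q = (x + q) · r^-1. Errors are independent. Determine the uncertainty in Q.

Let u = x + q = 12.7. δu = √(δx² + δq²) = √(0.109 + 0.0729) = 0.426, so δu/u = 0.0336.
Q is then a monomial in u, r:
δQ/Q = √((δu/u)² + (-1·δr/r)²) = √(0.00113 + 0.00237) = 0.0591
Q = 0.213, so δQ = 0.0591 × 0.213 = 0.0126.

0.0126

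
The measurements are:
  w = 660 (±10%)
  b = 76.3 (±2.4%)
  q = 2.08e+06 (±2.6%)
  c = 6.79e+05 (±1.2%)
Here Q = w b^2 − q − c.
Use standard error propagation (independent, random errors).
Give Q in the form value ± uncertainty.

(1.08 ± 0.430) × 10^6

Let p = w·b^2 = 3.84e+06. δp/p = √((1·δw/w)² + (2·δb/b)²) = √(0.0100 + 0.00230) = 0.111, so δp = 4.26e+05.
Q = p − q − c: δQ = √(δp² + δq² + δc²) = √(1.82e+11 + 2.92e+09 + 6.64e+07) = 4.3e+05
Q = 1.08e+06.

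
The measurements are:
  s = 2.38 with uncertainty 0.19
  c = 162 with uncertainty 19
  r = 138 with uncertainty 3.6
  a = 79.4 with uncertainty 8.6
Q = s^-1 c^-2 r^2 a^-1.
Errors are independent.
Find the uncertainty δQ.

0.00106

Since Q is a product/quotient, work with relative uncertainties:
  (-1·δs/s)² = (-1×0.0798)² = 0.00637;  (-2·δc/c)² = (-2×0.117)² = 0.0550;  (2·δr/r)² = (2×0.0261)² = 0.00272;  (-1·δa/a)² = (-1×0.108)² = 0.0117
δQ/Q = √(0.0758) = 0.275
Q = 0.00384, so δQ = 0.275 × 0.00384 = 0.00106.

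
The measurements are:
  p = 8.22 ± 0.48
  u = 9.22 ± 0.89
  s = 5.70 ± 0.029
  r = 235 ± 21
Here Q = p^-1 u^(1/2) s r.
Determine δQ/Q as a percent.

11.7%

Each factor contributes (exponent × relative error)² to (δQ/Q)²:
  (-1·δp/p)² = (-1×0.0584)² = 0.00341;  (½·δu/u)² = (0.5×0.0965)² = 0.00233;  (1·δs/s)² = (1×0.00509)² = 2.59e-05;  (1·δr/r)² = (1×0.0894)² = 0.00799
δQ/Q = √(0.0138) = 0.117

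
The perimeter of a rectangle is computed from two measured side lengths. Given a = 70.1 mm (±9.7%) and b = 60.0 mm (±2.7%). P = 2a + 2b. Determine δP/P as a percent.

5.37%

For a sum/difference, combine absolute errors in quadrature:
  (2·δa)² = 185;  (2·δb)² = 10.5
δP = √(195) = 14.0 mm
P = 260 mm, so δP/P = 14.0/260 = 0.0537.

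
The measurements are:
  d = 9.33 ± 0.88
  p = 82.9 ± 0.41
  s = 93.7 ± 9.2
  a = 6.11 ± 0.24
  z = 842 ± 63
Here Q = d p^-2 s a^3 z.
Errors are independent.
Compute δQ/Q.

Products/powers → add relative errors in quadrature, weighted by exponent:
  (1·δd/d)² = (1×0.0943)² = 0.00890;  (-2·δp/p)² = (-2×0.00495)² = 9.78e-05;  (1·δs/s)² = (1×0.0982)² = 0.00964;  (3·δa/a)² = (3×0.0393)² = 0.0139;  (1·δz/z)² = (1×0.0748)² = 0.00560
δQ/Q = √(0.0381) = 0.195

0.195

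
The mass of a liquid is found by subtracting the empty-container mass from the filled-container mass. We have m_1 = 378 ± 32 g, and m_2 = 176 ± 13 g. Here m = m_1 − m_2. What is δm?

Sums and differences: (δm)² = Σ (cᵢ δxᵢ)².
  (δm_1)² = 1020;  (δm_2)² = 169
δm = √(1190) = 34.5 g

34.5 g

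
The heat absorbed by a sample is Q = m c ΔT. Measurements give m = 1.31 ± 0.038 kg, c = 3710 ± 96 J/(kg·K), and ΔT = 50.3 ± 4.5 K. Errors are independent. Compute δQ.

23800 J

Products/powers → add relative errors in quadrature, weighted by exponent:
  (1·δm/m)² = (1×0.0290)² = 0.000841;  (1·δc/c)² = (1×0.0259)² = 0.000670;  (1·δΔT/ΔT)² = (1×0.0895)² = 0.00800
δQ/Q = √(0.00951) = 0.0975
Q = 2.44e+05 J, so δQ = 0.0975 × 2.44e+05 = 23800 J.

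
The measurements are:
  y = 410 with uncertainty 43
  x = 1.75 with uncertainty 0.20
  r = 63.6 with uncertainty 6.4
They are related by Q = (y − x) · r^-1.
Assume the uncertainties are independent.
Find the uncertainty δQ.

0.935

Let u = y − x = 408. δu = √(δy² + δx²) = √(1850 + 0.0400) = 43.0, so δu/u = 0.105.
Q is then a monomial in u, r:
δQ/Q = √((δu/u)² + (-1·δr/r)²) = √(0.0111 + 0.0101) = 0.146
Q = 6.42, so δQ = 0.146 × 6.42 = 0.935.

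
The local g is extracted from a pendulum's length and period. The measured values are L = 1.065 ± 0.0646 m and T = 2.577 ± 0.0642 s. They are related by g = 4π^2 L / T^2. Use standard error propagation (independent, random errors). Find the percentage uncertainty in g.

Each factor contributes (exponent × relative error)² to (δg/g)²:
  (1·δL/L)² = (1×0.0607)² = 0.00368;  (-2·δT/T)² = (-2×0.0249)² = 0.00248
δg/g = √(0.00616) = 0.0785

7.85%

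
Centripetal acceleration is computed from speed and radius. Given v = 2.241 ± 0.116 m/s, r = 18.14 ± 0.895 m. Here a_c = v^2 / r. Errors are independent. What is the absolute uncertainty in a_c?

Products/powers → add relative errors in quadrature, weighted by exponent:
  (2·δv/v)² = (2×0.0518)² = 0.0107;  (-1·δr/r)² = (-1×0.0493)² = 0.00243
δa_c/a_c = √(0.0132) = 0.115
a_c = 0.2769 m/s^2, so δa_c = 0.115 × 0.2769 = 0.0317 m/s^2.

0.0317 m/s^2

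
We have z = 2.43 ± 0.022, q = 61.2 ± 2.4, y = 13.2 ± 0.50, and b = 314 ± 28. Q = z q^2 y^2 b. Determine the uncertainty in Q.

7.03e+07

Q is a product of powers, so relative uncertainties combine in quadrature:
  (1·δz/z)² = (1×0.00905)² = 8.2e-05;  (2·δq/q)² = (2×0.0392)² = 0.00615;  (2·δy/y)² = (2×0.0379)² = 0.00574;  (1·δb/b)² = (1×0.0892)² = 0.00795
δQ/Q = √(0.0199) = 0.141
Q = 4.98e+08, so δQ = 0.141 × 4.98e+08 = 7.03e+07.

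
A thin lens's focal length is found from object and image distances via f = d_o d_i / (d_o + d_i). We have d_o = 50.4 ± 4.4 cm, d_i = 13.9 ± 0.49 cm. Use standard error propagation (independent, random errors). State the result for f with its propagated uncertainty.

∂f/∂d_o = (d_i/(d_o+d_i))² = 0.0467;  ∂f/∂d_i = (d_o/(d_o+d_i))² = 0.614
δf = √((∂f/∂d_o · δd_o)² + (∂f/∂d_i · δd_i)²) = √(0.0423 + 0.0906) = 0.365 cm
f = 10.9 cm.

10.9 ± 0.365 cm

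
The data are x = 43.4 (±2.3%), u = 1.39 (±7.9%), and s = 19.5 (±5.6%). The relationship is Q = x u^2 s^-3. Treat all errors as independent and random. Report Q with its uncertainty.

0.0113 ± 0.00262

Relative error in a monomial: (δQ/Q)² = Σ (nᵢ · δxᵢ/xᵢ)².
  (1·δx/x)² = (1×0.0230)² = 0.000529;  (2·δu/u)² = (2×0.0790)² = 0.0250;  (-3·δs/s)² = (-3×0.0560)² = 0.0282
δQ/Q = √(0.0537) = 0.232
Q = 0.0113, so δQ = 0.232 × 0.0113 = 0.00262.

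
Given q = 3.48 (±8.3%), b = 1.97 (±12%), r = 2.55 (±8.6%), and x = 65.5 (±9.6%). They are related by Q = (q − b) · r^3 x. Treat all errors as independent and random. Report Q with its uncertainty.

Let u = q − b = 1.51. δu = √(δq² + δb²) = √(0.0834 + 0.0559) = 0.373, so δu/u = 0.247.
Q is then a monomial in u, r, x:
δQ/Q = √((δu/u)² + (3·δr/r)² + (1·δx/x)²) = √(0.0611 + 0.0666 + 0.00922) = 0.370
Q = 1640, so δQ = 0.370 × 1640 = 607.

1640 ± 607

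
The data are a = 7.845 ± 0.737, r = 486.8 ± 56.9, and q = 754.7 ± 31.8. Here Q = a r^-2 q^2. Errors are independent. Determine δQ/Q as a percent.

Since Q is a product/quotient, work with relative uncertainties:
  (1·δa/a)² = (1×0.0939)² = 0.00883;  (-2·δr/r)² = (-2×0.117)² = 0.0546;  (2·δq/q)² = (2×0.0421)² = 0.00710
δQ/Q = √(0.0706) = 0.266

26.6%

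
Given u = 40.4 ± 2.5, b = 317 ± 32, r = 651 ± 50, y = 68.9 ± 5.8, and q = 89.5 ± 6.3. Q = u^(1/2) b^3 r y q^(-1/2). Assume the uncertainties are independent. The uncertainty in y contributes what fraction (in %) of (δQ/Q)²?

6.63%

(δQ/Q)² = (½·δu/u)² + (3·δb/b)² + (1·δr/r)² + (1·δy/y)² + (−½·δq/q)²
  u term: (0.5×0.0619)² = 0.000957
  b term: (3×0.101)² = 0.0917
  r term: (1×0.0768)² = 0.00590
  y term: (1×0.0842)² = 0.00709
  q term: (-0.5×0.0704)² = 0.00124
Total = 0.107. Share from y = 0.00709/0.107 = 0.0663.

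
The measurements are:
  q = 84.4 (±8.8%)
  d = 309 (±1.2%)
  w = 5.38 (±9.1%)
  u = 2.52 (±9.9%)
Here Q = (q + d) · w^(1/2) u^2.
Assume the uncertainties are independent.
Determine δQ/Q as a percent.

Let h = q + d = 393. δh = √(δq² + δd²) = √(55.2 + 13.7) = 8.30, so δh/h = 0.0211.
Q is then a monomial in h, w, u:
δQ/Q = √((δh/h)² + (½·δw/w)² + (2·δu/u)²) = √(0.000445 + 0.00207 + 0.0392) = 0.204

20.4%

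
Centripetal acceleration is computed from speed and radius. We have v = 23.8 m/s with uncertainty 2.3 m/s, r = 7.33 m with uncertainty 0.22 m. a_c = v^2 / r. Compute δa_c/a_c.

Products/powers → add relative errors in quadrature, weighted by exponent:
  (2·δv/v)² = (2×0.0966)² = 0.0374;  (-1·δr/r)² = (-1×0.0300)² = 0.000901
δa_c/a_c = √(0.0383) = 0.196

0.196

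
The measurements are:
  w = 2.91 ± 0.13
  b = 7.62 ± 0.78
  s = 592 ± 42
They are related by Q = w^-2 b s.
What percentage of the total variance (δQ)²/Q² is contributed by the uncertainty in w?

(δQ/Q)² = (-2·δw/w)² + (1·δb/b)² + (1·δs/s)²
  w term: (-2×0.0447)² = 0.00798
  b term: (1×0.102)² = 0.0105
  s term: (1×0.0709)² = 0.00503
Total = 0.0235. Share from w = 0.00798/0.0235 = 0.340.

34.0%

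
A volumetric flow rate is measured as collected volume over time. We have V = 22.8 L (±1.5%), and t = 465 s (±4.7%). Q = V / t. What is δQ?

Each factor contributes (exponent × relative error)² to (δQ/Q)²:
  (1·δV/V)² = (1×0.0150)² = 0.000225;  (-1·δt/t)² = (-1×0.0470)² = 0.00221
δQ/Q = √(0.00243) = 0.0493
Q = 0.0490 L/s, so δQ = 0.0493 × 0.0490 = 0.00242 L/s.

0.00242 L/s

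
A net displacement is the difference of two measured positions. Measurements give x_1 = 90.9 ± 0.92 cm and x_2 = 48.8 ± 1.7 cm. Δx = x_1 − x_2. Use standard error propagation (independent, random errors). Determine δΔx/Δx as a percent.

4.59%

Sums and differences: (δΔx)² = Σ (cᵢ δxᵢ)².
  (δx_1)² = 0.846;  (δx_2)² = 2.89
δΔx = √(3.74) = 1.93 cm
Δx = 42.1 cm, so δΔx/Δx = 1.93/42.1 = 0.0459.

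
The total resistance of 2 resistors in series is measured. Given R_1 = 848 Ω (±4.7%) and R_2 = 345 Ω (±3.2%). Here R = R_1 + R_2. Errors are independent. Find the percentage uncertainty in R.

For a sum/difference, combine absolute errors in quadrature:
  (δR_1)² = 1590;  (δR_2)² = 122
δR = √(1710) = 41.4 Ω
R = 1190 Ω, so δR/R = 41.4/1190 = 0.0347.

3.47%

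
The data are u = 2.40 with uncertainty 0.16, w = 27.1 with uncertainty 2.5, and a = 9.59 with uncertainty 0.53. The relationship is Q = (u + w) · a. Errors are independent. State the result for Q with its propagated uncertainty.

Let h = u + w = 29.5. δh = √(δu² + δw²) = √(0.0256 + 6.25) = 2.51, so δh/h = 0.0849.
Q is then a monomial in h, a:
δQ/Q = √((δh/h)² + (1·δa/a)²) = √(0.00721 + 0.00305) = 0.101
Q = 283, so δQ = 0.101 × 283 = 28.7.

283 ± 28.7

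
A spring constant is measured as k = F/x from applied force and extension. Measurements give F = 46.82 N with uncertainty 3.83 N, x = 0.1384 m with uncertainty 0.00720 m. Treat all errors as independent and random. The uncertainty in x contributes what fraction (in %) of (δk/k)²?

(δk/k)² = (1·δF/F)² + (-1·δx/x)²
  F term: (1×0.0818)² = 0.00669
  x term: (-1×0.0520)² = 0.00271
Total = 0.00940. Share from x = 0.00271/0.00940 = 0.288.

28.8%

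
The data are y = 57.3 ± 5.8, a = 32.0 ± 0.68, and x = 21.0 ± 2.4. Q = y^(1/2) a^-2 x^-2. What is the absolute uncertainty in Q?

3.99e-06

Relative error in a monomial: (δQ/Q)² = Σ (nᵢ · δxᵢ/xᵢ)².
  (½·δy/y)² = (0.5×0.101)² = 0.00256;  (-2·δa/a)² = (-2×0.0213)² = 0.00181;  (-2·δx/x)² = (-2×0.114)² = 0.0522
δQ/Q = √(0.0566) = 0.238
Q = 1.68e-05, so δQ = 0.238 × 1.68e-05 = 3.99e-06.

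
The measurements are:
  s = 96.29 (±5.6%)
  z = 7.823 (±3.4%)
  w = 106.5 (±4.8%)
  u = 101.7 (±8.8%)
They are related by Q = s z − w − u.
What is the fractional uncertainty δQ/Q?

0.0925

Let p = s·z = 753.3. δp/p = √((1·δs/s)² + (1·δz/z)²) = √(0.00314 + 0.00116) = 0.0655, so δp = 49.3.
Q = p − w − u: δQ = √(δp² + δw² + δu²) = √(2440 + 26.1 + 80.1) = 50.4
Q = 545.1, so δQ/Q = 50.4/545.1 = 0.0925.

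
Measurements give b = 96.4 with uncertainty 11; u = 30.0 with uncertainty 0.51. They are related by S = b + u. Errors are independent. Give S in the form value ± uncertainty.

126 ± 11.0

For a sum/difference, combine absolute errors in quadrature:
  (δb)² = 121;  (δu)² = 0.260
δS = √(121) = 11.0
S = 126.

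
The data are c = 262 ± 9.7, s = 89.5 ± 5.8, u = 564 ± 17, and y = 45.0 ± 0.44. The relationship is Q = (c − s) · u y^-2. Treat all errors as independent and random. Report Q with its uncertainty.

48.0 ± 3.59

Let w = c − s = 172. δw = √(δc² + δs²) = √(94.1 + 33.6) = 11.3, so δw/w = 0.0655.
Q is then a monomial in w, u, y:
δQ/Q = √((δw/w)² + (1·δu/u)² + (-2·δy/y)²) = √(0.00429 + 0.000909 + 0.000382) = 0.0747
Q = 48.0, so δQ = 0.0747 × 48.0 = 3.59.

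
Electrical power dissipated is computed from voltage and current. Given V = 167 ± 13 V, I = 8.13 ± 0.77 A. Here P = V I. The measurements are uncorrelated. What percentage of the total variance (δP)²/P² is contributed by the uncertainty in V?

(δP/P)² = (1·δV/V)² + (1·δI/I)²
  V term: (1×0.0778)² = 0.00606
  I term: (1×0.0947)² = 0.00897
Total = 0.0150. Share from V = 0.00606/0.0150 = 0.403.

40.3%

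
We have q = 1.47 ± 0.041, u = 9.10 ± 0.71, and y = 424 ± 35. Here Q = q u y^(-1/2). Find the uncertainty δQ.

Each factor contributes (exponent × relative error)² to (δQ/Q)²:
  (1·δq/q)² = (1×0.0279)² = 0.000778;  (1·δu/u)² = (1×0.0780)² = 0.00609;  (−½·δy/y)² = (-0.5×0.0825)² = 0.00170
δQ/Q = √(0.00857) = 0.0926
Q = 0.650, so δQ = 0.0926 × 0.650 = 0.0601.

0.0601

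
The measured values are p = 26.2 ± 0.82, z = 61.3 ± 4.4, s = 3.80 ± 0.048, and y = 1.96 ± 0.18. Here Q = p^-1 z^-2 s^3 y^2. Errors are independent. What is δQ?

Each factor contributes (exponent × relative error)² to (δQ/Q)²:
  (-1·δp/p)² = (-1×0.0313)² = 0.000980;  (-2·δz/z)² = (-2×0.0718)² = 0.0206;  (3·δs/s)² = (3×0.0126)² = 0.00144;  (2·δy/y)² = (2×0.0918)² = 0.0337
δQ/Q = √(0.0568) = 0.238
Q = 0.00214, so δQ = 0.238 × 0.00214 = 0.000510.

0.000510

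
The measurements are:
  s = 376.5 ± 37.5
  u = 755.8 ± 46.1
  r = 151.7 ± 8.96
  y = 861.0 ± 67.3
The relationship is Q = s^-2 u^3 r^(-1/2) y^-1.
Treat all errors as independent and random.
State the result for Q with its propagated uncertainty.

Each factor contributes (exponent × relative error)² to (δQ/Q)²:
  (-2·δs/s)² = (-2×0.0996)² = 0.0397;  (3·δu/u)² = (3×0.0610)² = 0.0335;  (−½·δr/r)² = (-0.5×0.0591)² = 0.000872;  (-1·δy/y)² = (-1×0.0782)² = 0.00611
δQ/Q = √(0.0801) = 0.283
Q = 0.2872, so δQ = 0.283 × 0.2872 = 0.0813.

0.2872 ± 0.0813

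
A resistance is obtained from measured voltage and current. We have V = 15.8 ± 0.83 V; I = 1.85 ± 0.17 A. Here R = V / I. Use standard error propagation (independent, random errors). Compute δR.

0.904 Ω

Since R is a product/quotient, work with relative uncertainties:
  (1·δV/V)² = (1×0.0525)² = 0.00276;  (-1·δI/I)² = (-1×0.0919)² = 0.00844
δR/R = √(0.0112) = 0.106
R = 8.54 Ω, so δR = 0.106 × 8.54 = 0.904 Ω.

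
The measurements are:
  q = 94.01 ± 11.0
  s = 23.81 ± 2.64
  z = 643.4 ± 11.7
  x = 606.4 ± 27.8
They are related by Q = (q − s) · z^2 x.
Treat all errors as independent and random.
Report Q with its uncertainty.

(1.762 ± 0.302) × 10^10

Let u = q − s = 70.20. δu = √(δq² + δs²) = √(121 + 6.97) = 11.3, so δu/u = 0.161.
Q is then a monomial in u, z, x:
δQ/Q = √((δu/u)² + (2·δz/z)² + (1·δx/x)²) = √(0.0260 + 0.00132 + 0.00210) = 0.171
Q = 1.762e+10, so δQ = 0.171 × 1.762e+10 = 3.02e+09.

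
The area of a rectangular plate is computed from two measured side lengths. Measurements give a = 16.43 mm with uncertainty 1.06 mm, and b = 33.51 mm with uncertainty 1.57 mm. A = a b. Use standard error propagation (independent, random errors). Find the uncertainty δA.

Since A is a product/quotient, work with relative uncertainties:
  (1·δa/a)² = (1×0.0645)² = 0.00416;  (1·δb/b)² = (1×0.0469)² = 0.00220
δA/A = √(0.00636) = 0.0797
A = 550.6 mm^2, so δA = 0.0797 × 550.6 = 43.9 mm^2.

43.9 mm^2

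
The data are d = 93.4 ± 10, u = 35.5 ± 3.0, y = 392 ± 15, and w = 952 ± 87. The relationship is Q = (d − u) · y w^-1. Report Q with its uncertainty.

23.8 ± 4.91

Let h = d − u = 57.9. δh = √(δd² + δu²) = √(100 + 9.00) = 10.4, so δh/h = 0.180.
Q is then a monomial in h, y, w:
δQ/Q = √((δh/h)² + (1·δy/y)² + (-1·δw/w)²) = √(0.0325 + 0.00146 + 0.00835) = 0.206
Q = 23.8, so δQ = 0.206 × 23.8 = 4.91.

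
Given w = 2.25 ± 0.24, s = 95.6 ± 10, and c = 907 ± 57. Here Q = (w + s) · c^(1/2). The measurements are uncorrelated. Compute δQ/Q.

0.107

Let u = w + s = 97.8. δu = √(δw² + δs²) = √(0.0576 + 100) = 10.0, so δu/u = 0.102.
Q is then a monomial in u, c:
δQ/Q = √((δu/u)² + (½·δc/c)²) = √(0.0105 + 0.000987) = 0.107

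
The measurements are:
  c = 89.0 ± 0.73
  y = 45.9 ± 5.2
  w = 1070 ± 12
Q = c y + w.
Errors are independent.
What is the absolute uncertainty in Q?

464

Let p = c·y = 4090. δp/p = √((1·δc/c)² + (1·δy/y)²) = √(6.73e-05 + 0.0128) = 0.114, so δp = 464.
Q = p + w: δQ = √(δp² + δw²) = √(2.15e+05 + 144) = 464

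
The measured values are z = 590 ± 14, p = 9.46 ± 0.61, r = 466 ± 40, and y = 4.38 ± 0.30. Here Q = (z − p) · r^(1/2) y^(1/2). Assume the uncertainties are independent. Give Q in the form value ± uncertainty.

26200 ± 1570

Let u = z − p = 581. δu = √(δz² + δp²) = √(196 + 0.372) = 14.0, so δu/u = 0.0241.
Q is then a monomial in u, r, y:
δQ/Q = √((δu/u)² + (½·δr/r)² + (½·δy/y)²) = √(0.000583 + 0.00184 + 0.00117) = 0.0600
Q = 26200, so δQ = 0.0600 × 26200 = 1570.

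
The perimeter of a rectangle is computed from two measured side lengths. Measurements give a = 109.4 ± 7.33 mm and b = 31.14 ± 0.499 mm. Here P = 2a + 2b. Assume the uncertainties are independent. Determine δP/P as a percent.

For a sum/difference, combine absolute errors in quadrature:
  (2·δa)² = 215;  (2·δb)² = 0.996
δP = √(216) = 14.7 mm
P = 281.1 mm, so δP/P = 14.7/281.1 = 0.0523.

5.23%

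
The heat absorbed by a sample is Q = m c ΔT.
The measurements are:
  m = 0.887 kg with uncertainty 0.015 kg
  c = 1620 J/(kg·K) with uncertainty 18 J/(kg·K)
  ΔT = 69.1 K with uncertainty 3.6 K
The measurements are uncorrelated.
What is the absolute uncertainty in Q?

Relative error in a monomial: (δQ/Q)² = Σ (nᵢ · δxᵢ/xᵢ)².
  (1·δm/m)² = (1×0.0169)² = 0.000286;  (1·δc/c)² = (1×0.0111)² = 0.000123;  (1·δΔT/ΔT)² = (1×0.0521)² = 0.00271
δQ/Q = √(0.00312) = 0.0559
Q = 99300 J, so δQ = 0.0559 × 99300 = 5550 J.

5550 J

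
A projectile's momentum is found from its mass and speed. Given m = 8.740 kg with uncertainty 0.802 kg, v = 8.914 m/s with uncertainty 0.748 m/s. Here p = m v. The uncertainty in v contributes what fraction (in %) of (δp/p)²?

(δp/p)² = (1·δm/m)² + (1·δv/v)²
  m term: (1×0.0918)² = 0.00842
  v term: (1×0.0839)² = 0.00704
Total = 0.0155. Share from v = 0.00704/0.0155 = 0.455.

45.5%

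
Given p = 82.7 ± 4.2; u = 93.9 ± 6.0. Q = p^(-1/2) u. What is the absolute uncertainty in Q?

0.710

Q is a product of powers, so relative uncertainties combine in quadrature:
  (−½·δp/p)² = (-0.5×0.0508)² = 0.000645;  (1·δu/u)² = (1×0.0639)² = 0.00408
δQ/Q = √(0.00473) = 0.0688
Q = 10.3, so δQ = 0.0688 × 10.3 = 0.710.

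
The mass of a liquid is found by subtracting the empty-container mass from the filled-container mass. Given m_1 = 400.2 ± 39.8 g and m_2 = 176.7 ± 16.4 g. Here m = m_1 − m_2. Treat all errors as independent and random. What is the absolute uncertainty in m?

43.0 g

Sums and differences: (δm)² = Σ (cᵢ δxᵢ)².
  (δm_1)² = 1580;  (δm_2)² = 269
δm = √(1850) = 43.0 g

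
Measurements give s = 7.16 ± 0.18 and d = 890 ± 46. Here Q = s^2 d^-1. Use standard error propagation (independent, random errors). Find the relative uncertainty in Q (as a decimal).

0.0721

Since Q is a product/quotient, work with relative uncertainties:
  (2·δs/s)² = (2×0.0251)² = 0.00253;  (-1·δd/d)² = (-1×0.0517)² = 0.00267
δQ/Q = √(0.00520) = 0.0721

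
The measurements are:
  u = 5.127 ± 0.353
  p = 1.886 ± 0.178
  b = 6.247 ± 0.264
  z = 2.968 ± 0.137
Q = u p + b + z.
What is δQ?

Let w = u·p = 9.670. δw/w = √((1·δu/u)² + (1·δp/p)²) = √(0.00474 + 0.00891) = 0.117, so δw = 1.13.
Q = w + b + z: δQ = √(δw² + δb² + δz²) = √(1.28 + 0.0697 + 0.0188) = 1.17

1.17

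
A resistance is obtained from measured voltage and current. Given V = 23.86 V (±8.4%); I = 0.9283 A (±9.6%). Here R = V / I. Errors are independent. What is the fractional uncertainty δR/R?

0.128

Products/powers → add relative errors in quadrature, weighted by exponent:
  (1·δV/V)² = (1×0.0840)² = 0.00706;  (-1·δI/I)² = (-1×0.0960)² = 0.00922
δR/R = √(0.0163) = 0.128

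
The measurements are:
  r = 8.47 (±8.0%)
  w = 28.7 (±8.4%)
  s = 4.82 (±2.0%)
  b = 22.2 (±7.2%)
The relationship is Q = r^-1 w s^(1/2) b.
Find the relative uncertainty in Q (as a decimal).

For a monomial Q ∝ r^-1, w, s^(1/2), b, fractional errors add in quadrature:
  (-1·δr/r)² = (-1×0.0800)² = 0.00640;  (1·δw/w)² = (1×0.0840)² = 0.00706;  (½·δs/s)² = (0.5×0.0200)² = 0.000100;  (1·δb/b)² = (1×0.0720)² = 0.00518
δQ/Q = √(0.0187) = 0.137

0.137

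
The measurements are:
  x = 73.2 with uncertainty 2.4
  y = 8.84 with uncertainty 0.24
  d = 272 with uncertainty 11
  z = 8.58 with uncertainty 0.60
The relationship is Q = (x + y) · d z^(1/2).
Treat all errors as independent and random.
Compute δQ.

Let u = x + y = 82.0. δu = √(δx² + δy²) = √(5.76 + 0.0576) = 2.41, so δu/u = 0.0294.
Q is then a monomial in u, d, z:
δQ/Q = √((δu/u)² + (1·δd/d)² + (½·δz/z)²) = √(0.000864 + 0.00164 + 0.00122) = 0.0610
Q = 65400, so δQ = 0.0610 × 65400 = 3990.

3990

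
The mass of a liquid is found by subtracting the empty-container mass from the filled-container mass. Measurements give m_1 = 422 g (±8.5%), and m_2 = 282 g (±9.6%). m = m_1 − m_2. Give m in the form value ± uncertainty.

Each term contributes (cᵢ δxᵢ)² to (δm)²:
  (δm_1)² = 1290;  (δm_2)² = 733
δm = √(2020) = 44.9 g
m = 140 g.

140 ± 44.9 g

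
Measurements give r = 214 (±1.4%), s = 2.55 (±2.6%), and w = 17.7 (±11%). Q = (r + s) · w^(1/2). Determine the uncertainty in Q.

51.7

Let u = r + s = 217. δu = √(δr² + δs²) = √(8.98 + 0.00440) = 3.00, so δu/u = 0.0138.
Q is then a monomial in u, w:
δQ/Q = √((δu/u)² + (½·δw/w)²) = √(0.000192 + 0.00302) = 0.0567
Q = 911, so δQ = 0.0567 × 911 = 51.7.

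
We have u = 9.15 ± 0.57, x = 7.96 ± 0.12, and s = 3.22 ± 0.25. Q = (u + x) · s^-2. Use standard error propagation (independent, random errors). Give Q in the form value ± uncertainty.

1.65 ± 0.262

Let w = u + x = 17.1. δw = √(δu² + δx²) = √(0.325 + 0.0144) = 0.582, so δw/w = 0.0340.
Q is then a monomial in w, s:
δQ/Q = √((δw/w)² + (-2·δs/s)²) = √(0.00116 + 0.0241) = 0.159
Q = 1.65, so δQ = 0.159 × 1.65 = 0.262.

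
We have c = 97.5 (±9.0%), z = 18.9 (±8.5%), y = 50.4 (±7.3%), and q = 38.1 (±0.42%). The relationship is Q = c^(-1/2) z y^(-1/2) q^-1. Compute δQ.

0.000729

Each factor contributes (exponent × relative error)² to (δQ/Q)²:
  (−½·δc/c)² = (-0.5×0.0900)² = 0.00203;  (1·δz/z)² = (1×0.0850)² = 0.00723;  (−½·δy/y)² = (-0.5×0.0730)² = 0.00133;  (-1·δq/q)² = (-1×0.00420)² = 1.76e-05
δQ/Q = √(0.0106) = 0.103
Q = 0.00708, so δQ = 0.103 × 0.00708 = 0.000729.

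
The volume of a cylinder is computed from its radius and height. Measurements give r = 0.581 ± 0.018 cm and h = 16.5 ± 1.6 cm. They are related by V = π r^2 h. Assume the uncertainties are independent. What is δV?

Relative error in a monomial: (δV/V)² = Σ (nᵢ · δxᵢ/xᵢ)².
  (2·δr/r)² = (2×0.0310)² = 0.00384;  (1·δh/h)² = (1×0.0970)² = 0.00940
δV/V = √(0.0132) = 0.115
V = 17.5 cm^3, so δV = 0.115 × 17.5 = 2.01 cm^3.

2.01 cm^3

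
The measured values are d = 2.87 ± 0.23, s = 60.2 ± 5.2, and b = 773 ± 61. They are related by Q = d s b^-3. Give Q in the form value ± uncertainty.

Relative error in a monomial: (δQ/Q)² = Σ (nᵢ · δxᵢ/xᵢ)².
  (1·δd/d)² = (1×0.0801)² = 0.00642;  (1·δs/s)² = (1×0.0864)² = 0.00746;  (-3·δb/b)² = (-3×0.0789)² = 0.0560
δQ/Q = √(0.0699) = 0.264
Q = 3.74e-07, so δQ = 0.264 × 3.74e-07 = 9.89e-08.

(3.74 ± 0.989) × 10^-7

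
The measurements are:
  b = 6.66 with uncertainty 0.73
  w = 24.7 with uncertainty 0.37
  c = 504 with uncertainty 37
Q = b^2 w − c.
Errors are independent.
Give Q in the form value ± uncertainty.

592 ± 244

Let p = b^2·w = 1100. δp/p = √((2·δb/b)² + (1·δw/w)²) = √(0.0481 + 0.000224) = 0.220, so δp = 241.
Q = p − c: δQ = √(δp² + δc²) = √(58000 + 1370) = 244
Q = 592.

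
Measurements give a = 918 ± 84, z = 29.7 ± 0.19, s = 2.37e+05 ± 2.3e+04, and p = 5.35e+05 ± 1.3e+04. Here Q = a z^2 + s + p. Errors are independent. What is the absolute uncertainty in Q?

Let w = a·z^2 = 8.1e+05. δw/w = √((1·δa/a)² + (2·δz/z)²) = √(0.00837 + 0.000164) = 0.0924, so δw = 74800.
Q = w + s + p: δQ = √(δw² + δs² + δp²) = √(5.6e+09 + 5.29e+08 + 1.69e+08) = 79300

79300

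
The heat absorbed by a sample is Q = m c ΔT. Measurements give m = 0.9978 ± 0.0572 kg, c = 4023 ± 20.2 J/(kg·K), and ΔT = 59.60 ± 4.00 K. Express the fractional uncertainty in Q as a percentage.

8.84%

Each factor contributes (exponent × relative error)² to (δQ/Q)²:
  (1·δm/m)² = (1×0.0573)² = 0.00329;  (1·δc/c)² = (1×0.00502)² = 2.52e-05;  (1·δΔT/ΔT)² = (1×0.0671)² = 0.00450
δQ/Q = √(0.00782) = 0.0884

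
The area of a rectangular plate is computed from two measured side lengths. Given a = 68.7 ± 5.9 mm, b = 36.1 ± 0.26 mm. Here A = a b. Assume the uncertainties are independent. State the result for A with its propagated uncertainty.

Products/powers → add relative errors in quadrature, weighted by exponent:
  (1·δa/a)² = (1×0.0859)² = 0.00738;  (1·δb/b)² = (1×0.00720)² = 5.19e-05
δA/A = √(0.00743) = 0.0862
A = 2480 mm^2, so δA = 0.0862 × 2480 = 214 mm^2.

2480 ± 214 mm^2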